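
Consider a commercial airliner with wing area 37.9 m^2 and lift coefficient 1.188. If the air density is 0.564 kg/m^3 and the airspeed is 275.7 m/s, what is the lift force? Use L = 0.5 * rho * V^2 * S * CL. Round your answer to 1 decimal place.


Step 1: Calculate dynamic pressure q = 0.5 * 0.564 * 275.7^2 = 0.5 * 0.564 * 76010.49 = 21434.9582 Pa
Step 2: Multiply by wing area and lift coefficient: L = 21434.9582 * 37.9 * 1.188
Step 3: L = 812384.915 * 1.188 = 965113.3 N

965113.3


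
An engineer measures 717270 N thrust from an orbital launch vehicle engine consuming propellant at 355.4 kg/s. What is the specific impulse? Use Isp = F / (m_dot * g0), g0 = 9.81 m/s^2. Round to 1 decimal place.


Step 1: m_dot * g0 = 355.4 * 9.81 = 3486.47
Step 2: Isp = 717270 / 3486.47 = 205.7 s

205.7


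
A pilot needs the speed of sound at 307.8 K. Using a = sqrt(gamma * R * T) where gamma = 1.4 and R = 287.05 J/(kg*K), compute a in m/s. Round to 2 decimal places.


Step 1: gamma * R * T = 1.4 * 287.05 * 307.8 = 123695.586
Step 2: a = sqrt(123695.586) = 351.70 m/s

351.70


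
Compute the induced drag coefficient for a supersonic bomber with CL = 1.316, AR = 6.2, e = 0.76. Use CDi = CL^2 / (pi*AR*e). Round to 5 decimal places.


Step 1: CL^2 = 1.316^2 = 1.731856
Step 2: pi * AR * e = 3.14159 * 6.2 * 0.76 = 14.803185
Step 3: CDi = 1.731856 / 14.803185 = 0.11699

0.11699


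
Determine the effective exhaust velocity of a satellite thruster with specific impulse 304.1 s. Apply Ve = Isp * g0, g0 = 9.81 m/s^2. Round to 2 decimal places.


Step 1: Ve = Isp * g0 = 304.1 * 9.81
Step 2: Ve = 2983.22 m/s

2983.22


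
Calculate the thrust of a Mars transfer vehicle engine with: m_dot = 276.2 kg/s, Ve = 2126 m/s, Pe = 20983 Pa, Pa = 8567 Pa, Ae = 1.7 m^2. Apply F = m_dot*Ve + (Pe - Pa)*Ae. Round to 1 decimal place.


Step 1: Momentum thrust = m_dot * Ve = 276.2 * 2126 = 587201.2 N
Step 2: Pressure thrust = (Pe - Pa) * Ae = (20983 - 8567) * 1.7 = 21107.2 N
Step 3: Total thrust F = 587201.2 + 21107.2 = 608308.4 N

608308.4


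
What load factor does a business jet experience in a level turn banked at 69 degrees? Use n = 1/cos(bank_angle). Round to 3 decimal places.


Step 1: Convert 69 degrees to radians = 1.204277
Step 2: cos(69 deg) = 0.358368
Step 3: n = 1 / 0.358368 = 2.790

2.790


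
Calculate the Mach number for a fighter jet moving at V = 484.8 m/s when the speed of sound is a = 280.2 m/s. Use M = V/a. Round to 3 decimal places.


Step 1: M = V / a = 484.8 / 280.2
Step 2: M = 1.730

1.730


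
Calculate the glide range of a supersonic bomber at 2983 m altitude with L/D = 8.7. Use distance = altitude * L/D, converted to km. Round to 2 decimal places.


Step 1: Glide distance = altitude * L/D = 2983 * 8.7 = 25952.1 m
Step 2: Convert to km: 25952.1 / 1000 = 25.95 km

25.95


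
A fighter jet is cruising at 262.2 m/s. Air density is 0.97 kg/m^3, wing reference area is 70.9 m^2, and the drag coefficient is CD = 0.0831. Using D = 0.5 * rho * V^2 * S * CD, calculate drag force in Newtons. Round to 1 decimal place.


Step 1: Dynamic pressure q = 0.5 * 0.97 * 262.2^2 = 33343.1874 Pa
Step 2: Drag D = q * S * CD = 33343.1874 * 70.9 * 0.0831
Step 3: D = 196451.1 N

196451.1


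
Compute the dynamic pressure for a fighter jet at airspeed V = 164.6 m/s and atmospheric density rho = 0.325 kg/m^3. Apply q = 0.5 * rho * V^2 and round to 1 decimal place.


Step 1: V^2 = 164.6^2 = 27093.16
Step 2: q = 0.5 * 0.325 * 27093.16
Step 3: q = 4402.6 Pa

4402.6


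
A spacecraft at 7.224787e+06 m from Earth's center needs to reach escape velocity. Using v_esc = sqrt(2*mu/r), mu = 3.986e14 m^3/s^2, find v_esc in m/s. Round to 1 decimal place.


Step 1: 2*mu/r = 2 * 3.986e14 / 7.224787e+06 = 110342353.3455
Step 2: v_esc = sqrt(110342353.3455) = 10504.4 m/s

10504.4


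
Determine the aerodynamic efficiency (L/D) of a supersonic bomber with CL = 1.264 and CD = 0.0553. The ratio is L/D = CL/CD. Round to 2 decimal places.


Step 1: L/D = CL / CD = 1.264 / 0.0553
Step 2: L/D = 22.86

22.86


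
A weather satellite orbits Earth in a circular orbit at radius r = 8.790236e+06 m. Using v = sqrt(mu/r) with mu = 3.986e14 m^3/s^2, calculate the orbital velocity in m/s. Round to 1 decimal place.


Step 1: mu / r = 3.986e14 / 8.790236e+06 = 45345767.7359
Step 2: v = sqrt(45345767.7359) = 6733.9 m/s

6733.9


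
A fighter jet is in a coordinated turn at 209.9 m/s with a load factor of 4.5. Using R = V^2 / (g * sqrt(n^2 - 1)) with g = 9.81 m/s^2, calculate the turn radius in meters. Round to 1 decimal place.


Step 1: V^2 = 209.9^2 = 44058.01
Step 2: n^2 - 1 = 4.5^2 - 1 = 19.25
Step 3: sqrt(19.25) = 4.387482
Step 4: R = 44058.01 / (9.81 * 4.387482) = 1023.6 m

1023.6


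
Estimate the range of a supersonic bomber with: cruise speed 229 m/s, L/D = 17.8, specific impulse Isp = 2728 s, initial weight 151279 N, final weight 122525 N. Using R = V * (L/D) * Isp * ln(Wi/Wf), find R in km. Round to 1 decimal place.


Step 1: Coefficient = V * (L/D) * Isp = 229 * 17.8 * 2728 = 11119873.6 m
Step 2: Wi/Wf = 151279 / 122525 = 1.234679
Step 3: ln(1.234679) = 0.210811
Step 4: R = 11119873.6 * 0.210811 = 2344188.6 m = 2344.2 km

2344.2


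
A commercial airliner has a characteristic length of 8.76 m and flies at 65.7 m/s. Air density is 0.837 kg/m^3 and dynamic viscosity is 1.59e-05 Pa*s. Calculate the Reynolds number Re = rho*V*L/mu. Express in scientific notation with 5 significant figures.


Step 1: Numerator = rho * V * L = 0.837 * 65.7 * 8.76 = 481.720284
Step 2: Re = 481.720284 / 1.59e-05
Step 3: Re = 3.0297e+07

3.0297e+07


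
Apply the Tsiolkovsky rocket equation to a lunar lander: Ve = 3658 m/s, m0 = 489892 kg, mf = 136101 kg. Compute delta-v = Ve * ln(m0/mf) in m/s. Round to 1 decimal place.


Step 1: Mass ratio m0/mf = 489892 / 136101 = 3.599474
Step 2: ln(3.599474) = 1.280788
Step 3: delta-v = 3658 * 1.280788 = 4685.1 m/s

4685.1


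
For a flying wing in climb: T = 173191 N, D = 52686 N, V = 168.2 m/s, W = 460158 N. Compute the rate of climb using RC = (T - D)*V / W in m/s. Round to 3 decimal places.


Step 1: Excess thrust = T - D = 173191 - 52686 = 120505 N
Step 2: Excess power = 120505 * 168.2 = 20268941.0 W
Step 3: RC = 20268941.0 / 460158 = 44.048 m/s

44.048


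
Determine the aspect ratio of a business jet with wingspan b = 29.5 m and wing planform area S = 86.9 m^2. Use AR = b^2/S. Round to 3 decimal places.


Step 1: b^2 = 29.5^2 = 870.25
Step 2: AR = 870.25 / 86.9 = 10.014

10.014


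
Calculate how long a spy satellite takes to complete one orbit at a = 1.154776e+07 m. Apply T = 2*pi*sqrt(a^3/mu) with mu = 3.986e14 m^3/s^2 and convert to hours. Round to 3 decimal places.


Step 1: a^3 / mu = 1.539903e+21 / 3.986e14 = 3.863278e+06
Step 2: sqrt(3.863278e+06) = 1965.5223 s
Step 3: T = 2*pi * 1965.5223 = 12349.74 s
Step 4: T in hours = 12349.74 / 3600 = 3.430 hours

3.430


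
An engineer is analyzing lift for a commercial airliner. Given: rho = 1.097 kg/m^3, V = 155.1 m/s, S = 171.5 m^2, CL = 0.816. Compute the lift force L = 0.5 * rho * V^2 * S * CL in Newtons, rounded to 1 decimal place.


Step 1: Calculate dynamic pressure q = 0.5 * 1.097 * 155.1^2 = 0.5 * 1.097 * 24056.01 = 13194.7215 Pa
Step 2: Multiply by wing area and lift coefficient: L = 13194.7215 * 171.5 * 0.816
Step 3: L = 2262894.7347 * 0.816 = 1846522.1 N

1846522.1


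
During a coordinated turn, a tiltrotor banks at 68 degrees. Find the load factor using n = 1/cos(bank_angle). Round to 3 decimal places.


Step 1: Convert 68 degrees to radians = 1.186824
Step 2: cos(68 deg) = 0.374607
Step 3: n = 1 / 0.374607 = 2.669

2.669


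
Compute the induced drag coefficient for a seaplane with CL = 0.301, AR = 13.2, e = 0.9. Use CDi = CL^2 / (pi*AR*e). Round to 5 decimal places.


Step 1: CL^2 = 0.301^2 = 0.090601
Step 2: pi * AR * e = 3.14159 * 13.2 * 0.9 = 37.322121
Step 3: CDi = 0.090601 / 37.322121 = 0.00243

0.00243


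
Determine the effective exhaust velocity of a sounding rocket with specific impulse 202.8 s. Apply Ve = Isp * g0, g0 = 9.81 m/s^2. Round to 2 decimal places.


Step 1: Ve = Isp * g0 = 202.8 * 9.81
Step 2: Ve = 1989.47 m/s

1989.47


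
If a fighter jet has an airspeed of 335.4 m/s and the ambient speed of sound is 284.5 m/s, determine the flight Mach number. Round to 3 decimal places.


Step 1: M = V / a = 335.4 / 284.5
Step 2: M = 1.179

1.179


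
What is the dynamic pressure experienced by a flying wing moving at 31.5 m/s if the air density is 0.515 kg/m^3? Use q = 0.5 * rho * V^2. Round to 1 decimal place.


Step 1: V^2 = 31.5^2 = 992.25
Step 2: q = 0.5 * 0.515 * 992.25
Step 3: q = 255.5 Pa

255.5


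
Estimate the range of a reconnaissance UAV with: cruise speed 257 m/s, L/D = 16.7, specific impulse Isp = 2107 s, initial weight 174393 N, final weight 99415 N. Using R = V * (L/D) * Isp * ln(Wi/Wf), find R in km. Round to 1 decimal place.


Step 1: Coefficient = V * (L/D) * Isp = 257 * 16.7 * 2107 = 9043033.3 m
Step 2: Wi/Wf = 174393 / 99415 = 1.754192
Step 3: ln(1.754192) = 0.562008
Step 4: R = 9043033.3 * 0.562008 = 5082260.4 m = 5082.3 km

5082.3


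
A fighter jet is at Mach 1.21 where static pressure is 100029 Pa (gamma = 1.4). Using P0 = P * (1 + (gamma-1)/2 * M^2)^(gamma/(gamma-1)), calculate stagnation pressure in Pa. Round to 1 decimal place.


Step 1: (gamma-1)/2 * M^2 = 0.2 * 1.4641 = 0.29282
Step 2: 1 + 0.29282 = 1.29282
Step 3: Exponent gamma/(gamma-1) = 3.5
Step 4: P0 = 100029 * 1.29282^3.5 = 245758.8 Pa

245758.8


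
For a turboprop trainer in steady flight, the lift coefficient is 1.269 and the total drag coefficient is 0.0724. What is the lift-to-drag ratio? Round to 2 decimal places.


Step 1: L/D = CL / CD = 1.269 / 0.0724
Step 2: L/D = 17.53

17.53


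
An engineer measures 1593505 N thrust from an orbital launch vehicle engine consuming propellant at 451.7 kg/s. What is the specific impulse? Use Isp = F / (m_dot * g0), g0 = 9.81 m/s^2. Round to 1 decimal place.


Step 1: m_dot * g0 = 451.7 * 9.81 = 4431.18
Step 2: Isp = 1593505 / 4431.18 = 359.6 s

359.6


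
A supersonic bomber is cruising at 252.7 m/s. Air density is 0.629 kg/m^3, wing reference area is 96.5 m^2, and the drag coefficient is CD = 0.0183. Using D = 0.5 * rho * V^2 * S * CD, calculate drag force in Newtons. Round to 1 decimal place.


Step 1: Dynamic pressure q = 0.5 * 0.629 * 252.7^2 = 20083.1177 Pa
Step 2: Drag D = q * S * CD = 20083.1177 * 96.5 * 0.0183
Step 3: D = 35465.8 N

35465.8


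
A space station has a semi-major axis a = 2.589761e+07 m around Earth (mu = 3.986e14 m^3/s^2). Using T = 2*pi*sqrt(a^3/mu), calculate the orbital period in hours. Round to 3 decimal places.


Step 1: a^3 / mu = 1.736917e+22 / 3.986e14 = 4.357544e+07
Step 2: sqrt(4.357544e+07) = 6601.1695 s
Step 3: T = 2*pi * 6601.1695 = 41476.37 s
Step 4: T in hours = 41476.37 / 3600 = 11.521 hours

11.521


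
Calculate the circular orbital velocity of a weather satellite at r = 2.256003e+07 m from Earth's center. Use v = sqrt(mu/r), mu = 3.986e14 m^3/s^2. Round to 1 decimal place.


Step 1: mu / r = 3.986e14 / 2.256003e+07 = 17668416.2211
Step 2: v = sqrt(17668416.2211) = 4203.4 m/s

4203.4


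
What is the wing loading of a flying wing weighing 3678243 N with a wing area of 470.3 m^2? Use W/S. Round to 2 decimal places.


Step 1: Wing loading = W / S = 3678243 / 470.3
Step 2: Wing loading = 7821.06 N/m^2

7821.06


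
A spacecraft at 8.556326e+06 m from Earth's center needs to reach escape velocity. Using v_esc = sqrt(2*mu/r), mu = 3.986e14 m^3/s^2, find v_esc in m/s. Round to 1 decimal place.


Step 1: 2*mu/r = 2 * 3.986e14 / 8.556326e+06 = 93170830.5644
Step 2: v_esc = sqrt(93170830.5644) = 9652.5 m/s

9652.5


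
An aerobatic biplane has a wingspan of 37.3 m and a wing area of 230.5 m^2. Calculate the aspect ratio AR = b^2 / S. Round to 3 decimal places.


Step 1: b^2 = 37.3^2 = 1391.29
Step 2: AR = 1391.29 / 230.5 = 6.036

6.036


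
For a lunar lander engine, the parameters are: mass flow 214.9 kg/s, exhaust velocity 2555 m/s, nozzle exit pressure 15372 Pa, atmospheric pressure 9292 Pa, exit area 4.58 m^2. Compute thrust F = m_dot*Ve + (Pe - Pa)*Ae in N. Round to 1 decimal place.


Step 1: Momentum thrust = m_dot * Ve = 214.9 * 2555 = 549069.5 N
Step 2: Pressure thrust = (Pe - Pa) * Ae = (15372 - 9292) * 4.58 = 27846.40 N
Step 3: Total thrust F = 549069.5 + 27846.40 = 576915.9 N

576915.9


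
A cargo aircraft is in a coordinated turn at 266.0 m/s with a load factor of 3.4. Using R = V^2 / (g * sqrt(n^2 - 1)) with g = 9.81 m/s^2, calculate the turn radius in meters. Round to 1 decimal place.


Step 1: V^2 = 266.0^2 = 70756.0
Step 2: n^2 - 1 = 3.4^2 - 1 = 10.56
Step 3: sqrt(10.56) = 3.249615
Step 4: R = 70756.0 / (9.81 * 3.249615) = 2219.5 m

2219.5


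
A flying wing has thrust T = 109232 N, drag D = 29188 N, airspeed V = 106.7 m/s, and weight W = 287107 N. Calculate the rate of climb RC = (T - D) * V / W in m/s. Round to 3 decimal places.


Step 1: Excess thrust = T - D = 109232 - 29188 = 80044 N
Step 2: Excess power = 80044 * 106.7 = 8540694.8 W
Step 3: RC = 8540694.8 / 287107 = 29.747 m/s

29.747


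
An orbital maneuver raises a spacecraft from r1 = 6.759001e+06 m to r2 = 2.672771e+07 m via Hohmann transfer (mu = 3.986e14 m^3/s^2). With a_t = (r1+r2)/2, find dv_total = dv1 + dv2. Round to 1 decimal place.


Step 1: Transfer semi-major axis a_t = (6.759001e+06 + 2.672771e+07) / 2 = 1.674336e+07 m
Step 2: v1 (circular at r1) = sqrt(mu/r1) = 7679.4 m/s
Step 3: v_t1 = sqrt(mu*(2/r1 - 1/a_t)) = 9702.58 m/s
Step 4: dv1 = |9702.58 - 7679.4| = 2023.17 m/s
Step 5: v2 (circular at r2) = 3861.78 m/s, v_t2 = 2453.62 m/s
Step 6: dv2 = |3861.78 - 2453.62| = 1408.16 m/s
Step 7: Total delta-v = 2023.17 + 1408.16 = 3431.3 m/s

3431.3


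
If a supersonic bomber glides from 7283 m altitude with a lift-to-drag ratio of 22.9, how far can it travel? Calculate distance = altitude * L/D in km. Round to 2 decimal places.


Step 1: Glide distance = altitude * L/D = 7283 * 22.9 = 166780.7 m
Step 2: Convert to km: 166780.7 / 1000 = 166.78 km

166.78


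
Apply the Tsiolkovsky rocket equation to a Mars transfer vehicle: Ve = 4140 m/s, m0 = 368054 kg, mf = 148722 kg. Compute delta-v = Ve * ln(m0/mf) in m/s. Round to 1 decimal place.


Step 1: Mass ratio m0/mf = 368054 / 148722 = 2.474778
Step 2: ln(2.474778) = 0.906151
Step 3: delta-v = 4140 * 0.906151 = 3751.5 m/s

3751.5


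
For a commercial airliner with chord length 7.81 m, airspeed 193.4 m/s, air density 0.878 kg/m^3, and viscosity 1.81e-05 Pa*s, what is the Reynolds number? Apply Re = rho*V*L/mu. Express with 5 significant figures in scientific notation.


Step 1: Numerator = rho * V * L = 0.878 * 193.4 * 7.81 = 1326.178612
Step 2: Re = 1326.178612 / 1.81e-05
Step 3: Re = 7.3270e+07

7.3270e+07


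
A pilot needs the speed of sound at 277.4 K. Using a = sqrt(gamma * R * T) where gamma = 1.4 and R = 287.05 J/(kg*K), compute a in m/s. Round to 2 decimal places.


Step 1: gamma * R * T = 1.4 * 287.05 * 277.4 = 111478.738
Step 2: a = sqrt(111478.738) = 333.88 m/s

333.88


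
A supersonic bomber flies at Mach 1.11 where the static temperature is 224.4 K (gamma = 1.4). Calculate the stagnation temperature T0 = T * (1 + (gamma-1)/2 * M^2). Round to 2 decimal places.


Step 1: (gamma-1)/2 = 0.2
Step 2: M^2 = 1.2321
Step 3: 1 + 0.2 * 1.2321 = 1.24642
Step 4: T0 = 224.4 * 1.24642 = 279.70 K

279.70


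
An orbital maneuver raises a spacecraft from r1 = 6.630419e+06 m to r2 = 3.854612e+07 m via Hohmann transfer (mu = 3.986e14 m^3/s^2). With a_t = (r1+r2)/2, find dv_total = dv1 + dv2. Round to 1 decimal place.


Step 1: Transfer semi-major axis a_t = (6.630419e+06 + 3.854612e+07) / 2 = 2.258827e+07 m
Step 2: v1 (circular at r1) = sqrt(mu/r1) = 7753.51 m/s
Step 3: v_t1 = sqrt(mu*(2/r1 - 1/a_t)) = 10128.54 m/s
Step 4: dv1 = |10128.54 - 7753.51| = 2375.04 m/s
Step 5: v2 (circular at r2) = 3215.72 m/s, v_t2 = 1742.24 m/s
Step 6: dv2 = |3215.72 - 1742.24| = 1473.48 m/s
Step 7: Total delta-v = 2375.04 + 1473.48 = 3848.5 m/s

3848.5


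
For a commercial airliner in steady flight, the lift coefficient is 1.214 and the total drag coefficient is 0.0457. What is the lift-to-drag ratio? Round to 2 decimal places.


Step 1: L/D = CL / CD = 1.214 / 0.0457
Step 2: L/D = 26.56

26.56


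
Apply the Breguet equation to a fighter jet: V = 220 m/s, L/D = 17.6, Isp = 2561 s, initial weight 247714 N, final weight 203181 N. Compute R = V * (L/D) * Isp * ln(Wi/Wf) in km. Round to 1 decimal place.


Step 1: Coefficient = V * (L/D) * Isp = 220 * 17.6 * 2561 = 9916192.0 m
Step 2: Wi/Wf = 247714 / 203181 = 1.219179
Step 3: ln(1.219179) = 0.198178
Step 4: R = 9916192.0 * 0.198178 = 1965167.6 m = 1965.2 km

1965.2


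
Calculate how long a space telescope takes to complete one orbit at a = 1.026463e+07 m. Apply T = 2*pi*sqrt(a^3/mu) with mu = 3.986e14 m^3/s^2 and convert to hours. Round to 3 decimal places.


Step 1: a^3 / mu = 1.081508e+21 / 3.986e14 = 2.713267e+06
Step 2: sqrt(2.713267e+06) = 1647.1999 s
Step 3: T = 2*pi * 1647.1999 = 10349.66 s
Step 4: T in hours = 10349.66 / 3600 = 2.875 hours

2.875


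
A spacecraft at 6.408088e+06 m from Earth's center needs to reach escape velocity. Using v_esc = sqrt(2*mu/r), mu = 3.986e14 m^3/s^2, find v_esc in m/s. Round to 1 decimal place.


Step 1: 2*mu/r = 2 * 3.986e14 / 6.408088e+06 = 124405282.8238
Step 2: v_esc = sqrt(124405282.8238) = 11153.7 m/s

11153.7


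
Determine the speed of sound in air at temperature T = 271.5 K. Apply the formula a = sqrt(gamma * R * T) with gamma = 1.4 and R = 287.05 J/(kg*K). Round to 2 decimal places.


Step 1: gamma * R * T = 1.4 * 287.05 * 271.5 = 109107.705
Step 2: a = sqrt(109107.705) = 330.31 m/s

330.31


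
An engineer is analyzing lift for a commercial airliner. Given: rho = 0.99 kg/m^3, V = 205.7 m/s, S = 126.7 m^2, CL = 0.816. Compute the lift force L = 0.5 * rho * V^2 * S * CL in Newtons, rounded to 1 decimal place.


Step 1: Calculate dynamic pressure q = 0.5 * 0.99 * 205.7^2 = 0.5 * 0.99 * 42312.49 = 20944.6825 Pa
Step 2: Multiply by wing area and lift coefficient: L = 20944.6825 * 126.7 * 0.816
Step 3: L = 2653691.2791 * 0.816 = 2165412.1 N

2165412.1


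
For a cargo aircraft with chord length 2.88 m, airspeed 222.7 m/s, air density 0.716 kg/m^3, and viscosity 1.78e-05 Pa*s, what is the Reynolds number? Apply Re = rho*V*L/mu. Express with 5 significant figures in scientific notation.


Step 1: Numerator = rho * V * L = 0.716 * 222.7 * 2.88 = 459.225216
Step 2: Re = 459.225216 / 1.78e-05
Step 3: Re = 2.5799e+07

2.5799e+07


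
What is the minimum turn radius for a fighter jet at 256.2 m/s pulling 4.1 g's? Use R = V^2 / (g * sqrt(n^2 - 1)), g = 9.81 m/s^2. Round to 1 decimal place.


Step 1: V^2 = 256.2^2 = 65638.44
Step 2: n^2 - 1 = 4.1^2 - 1 = 15.81
Step 3: sqrt(15.81) = 3.976179
Step 4: R = 65638.44 / (9.81 * 3.976179) = 1682.8 m

1682.8


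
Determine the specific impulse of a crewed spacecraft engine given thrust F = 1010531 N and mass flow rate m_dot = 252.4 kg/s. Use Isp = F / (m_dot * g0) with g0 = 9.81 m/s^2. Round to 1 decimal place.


Step 1: m_dot * g0 = 252.4 * 9.81 = 2476.04
Step 2: Isp = 1010531 / 2476.04 = 408.1 s

408.1


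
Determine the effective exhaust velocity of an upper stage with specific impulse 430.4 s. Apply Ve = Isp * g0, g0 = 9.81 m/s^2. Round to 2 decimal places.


Step 1: Ve = Isp * g0 = 430.4 * 9.81
Step 2: Ve = 4222.22 m/s

4222.22


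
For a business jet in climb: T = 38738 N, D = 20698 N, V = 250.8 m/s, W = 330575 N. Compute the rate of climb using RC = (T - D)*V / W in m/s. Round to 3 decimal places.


Step 1: Excess thrust = T - D = 38738 - 20698 = 18040 N
Step 2: Excess power = 18040 * 250.8 = 4524432.0 W
Step 3: RC = 4524432.0 / 330575 = 13.687 m/s

13.687


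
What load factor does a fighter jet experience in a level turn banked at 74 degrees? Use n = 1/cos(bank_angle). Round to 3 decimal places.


Step 1: Convert 74 degrees to radians = 1.291544
Step 2: cos(74 deg) = 0.275637
Step 3: n = 1 / 0.275637 = 3.628

3.628


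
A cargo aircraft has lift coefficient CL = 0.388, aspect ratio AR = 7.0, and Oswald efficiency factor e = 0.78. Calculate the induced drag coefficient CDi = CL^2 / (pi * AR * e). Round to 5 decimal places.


Step 1: CL^2 = 0.388^2 = 0.150544
Step 2: pi * AR * e = 3.14159 * 7.0 * 0.78 = 17.153096
Step 3: CDi = 0.150544 / 17.153096 = 0.00878

0.00878


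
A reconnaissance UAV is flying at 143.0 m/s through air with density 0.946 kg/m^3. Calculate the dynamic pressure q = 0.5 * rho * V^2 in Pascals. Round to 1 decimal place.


Step 1: V^2 = 143.0^2 = 20449.0
Step 2: q = 0.5 * 0.946 * 20449.0
Step 3: q = 9672.4 Pa

9672.4


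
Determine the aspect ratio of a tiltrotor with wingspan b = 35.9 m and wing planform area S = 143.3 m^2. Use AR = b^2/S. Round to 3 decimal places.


Step 1: b^2 = 35.9^2 = 1288.81
Step 2: AR = 1288.81 / 143.3 = 8.994

8.994


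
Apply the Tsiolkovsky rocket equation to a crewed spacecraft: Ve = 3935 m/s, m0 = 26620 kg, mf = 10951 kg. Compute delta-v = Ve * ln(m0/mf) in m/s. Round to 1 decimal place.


Step 1: Mass ratio m0/mf = 26620 / 10951 = 2.430828
Step 2: ln(2.430828) = 0.888232
Step 3: delta-v = 3935 * 0.888232 = 3495.2 m/s

3495.2


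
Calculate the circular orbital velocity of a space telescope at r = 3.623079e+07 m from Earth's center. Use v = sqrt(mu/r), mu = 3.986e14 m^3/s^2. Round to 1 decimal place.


Step 1: mu / r = 3.986e14 / 3.623079e+07 = 11001692.2071
Step 2: v = sqrt(11001692.2071) = 3316.9 m/s

3316.9


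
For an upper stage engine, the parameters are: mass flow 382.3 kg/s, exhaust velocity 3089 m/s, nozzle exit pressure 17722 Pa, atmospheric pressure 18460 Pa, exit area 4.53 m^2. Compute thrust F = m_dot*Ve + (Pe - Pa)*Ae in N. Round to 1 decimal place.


Step 1: Momentum thrust = m_dot * Ve = 382.3 * 3089 = 1180924.7 N
Step 2: Pressure thrust = (Pe - Pa) * Ae = (17722 - 18460) * 4.53 = -3343.14 N
Step 3: Total thrust F = 1180924.7 + -3343.14 = 1177581.6 N

1177581.6


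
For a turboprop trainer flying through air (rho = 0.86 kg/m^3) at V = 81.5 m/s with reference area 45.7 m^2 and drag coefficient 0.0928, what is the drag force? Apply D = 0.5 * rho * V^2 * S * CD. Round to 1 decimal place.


Step 1: Dynamic pressure q = 0.5 * 0.86 * 81.5^2 = 2856.1675 Pa
Step 2: Drag D = q * S * CD = 2856.1675 * 45.7 * 0.0928
Step 3: D = 12112.9 N

12112.9


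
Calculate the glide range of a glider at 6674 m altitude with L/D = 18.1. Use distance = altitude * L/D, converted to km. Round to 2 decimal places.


Step 1: Glide distance = altitude * L/D = 6674 * 18.1 = 120799.4 m
Step 2: Convert to km: 120799.4 / 1000 = 120.80 km

120.80


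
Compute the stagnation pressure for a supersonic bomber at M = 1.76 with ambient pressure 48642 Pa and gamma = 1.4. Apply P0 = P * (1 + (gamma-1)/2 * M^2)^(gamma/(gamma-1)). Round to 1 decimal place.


Step 1: (gamma-1)/2 * M^2 = 0.2 * 3.0976 = 0.61952
Step 2: 1 + 0.61952 = 1.61952
Step 3: Exponent gamma/(gamma-1) = 3.5
Step 4: P0 = 48642 * 1.61952^3.5 = 262944.2 Pa

262944.2


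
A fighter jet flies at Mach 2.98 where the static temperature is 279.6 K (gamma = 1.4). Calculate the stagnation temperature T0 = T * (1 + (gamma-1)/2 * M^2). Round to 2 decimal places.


Step 1: (gamma-1)/2 = 0.2
Step 2: M^2 = 8.8804
Step 3: 1 + 0.2 * 8.8804 = 2.77608
Step 4: T0 = 279.6 * 2.77608 = 776.19 K

776.19


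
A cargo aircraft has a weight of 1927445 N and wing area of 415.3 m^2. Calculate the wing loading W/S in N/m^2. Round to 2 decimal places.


Step 1: Wing loading = W / S = 1927445 / 415.3
Step 2: Wing loading = 4641.09 N/m^2

4641.09


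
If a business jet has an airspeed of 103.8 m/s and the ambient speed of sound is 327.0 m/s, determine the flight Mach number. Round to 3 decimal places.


Step 1: M = V / a = 103.8 / 327.0
Step 2: M = 0.317

0.317


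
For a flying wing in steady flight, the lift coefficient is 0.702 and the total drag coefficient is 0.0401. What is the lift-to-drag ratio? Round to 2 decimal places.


Step 1: L/D = CL / CD = 0.702 / 0.0401
Step 2: L/D = 17.51

17.51


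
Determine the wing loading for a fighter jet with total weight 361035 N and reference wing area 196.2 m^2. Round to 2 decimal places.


Step 1: Wing loading = W / S = 361035 / 196.2
Step 2: Wing loading = 1840.14 N/m^2

1840.14


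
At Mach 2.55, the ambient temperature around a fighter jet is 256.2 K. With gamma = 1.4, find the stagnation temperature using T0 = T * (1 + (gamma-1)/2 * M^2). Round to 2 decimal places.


Step 1: (gamma-1)/2 = 0.2
Step 2: M^2 = 6.5025
Step 3: 1 + 0.2 * 6.5025 = 2.3005
Step 4: T0 = 256.2 * 2.3005 = 589.39 K

589.39


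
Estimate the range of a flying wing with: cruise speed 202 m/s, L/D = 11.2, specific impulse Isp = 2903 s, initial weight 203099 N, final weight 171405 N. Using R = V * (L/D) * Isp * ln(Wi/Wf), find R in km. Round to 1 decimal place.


Step 1: Coefficient = V * (L/D) * Isp = 202 * 11.2 * 2903 = 6567747.2 m
Step 2: Wi/Wf = 203099 / 171405 = 1.184907
Step 3: ln(1.184907) = 0.169664
Step 4: R = 6567747.2 * 0.169664 = 1114312.7 m = 1114.3 km

1114.3


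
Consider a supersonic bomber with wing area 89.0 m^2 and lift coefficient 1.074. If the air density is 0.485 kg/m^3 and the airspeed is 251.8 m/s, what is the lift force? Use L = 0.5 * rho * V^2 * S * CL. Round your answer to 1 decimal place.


Step 1: Calculate dynamic pressure q = 0.5 * 0.485 * 251.8^2 = 0.5 * 0.485 * 63403.24 = 15375.2857 Pa
Step 2: Multiply by wing area and lift coefficient: L = 15375.2857 * 89.0 * 1.074
Step 3: L = 1368400.4273 * 1.074 = 1469662.1 N

1469662.1


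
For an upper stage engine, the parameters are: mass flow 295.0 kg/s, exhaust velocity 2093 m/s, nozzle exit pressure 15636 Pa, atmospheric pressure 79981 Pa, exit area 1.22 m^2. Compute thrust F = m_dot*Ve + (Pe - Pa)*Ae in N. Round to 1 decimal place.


Step 1: Momentum thrust = m_dot * Ve = 295.0 * 2093 = 617435.0 N
Step 2: Pressure thrust = (Pe - Pa) * Ae = (15636 - 79981) * 1.22 = -78500.90 N
Step 3: Total thrust F = 617435.0 + -78500.90 = 538934.1 N

538934.1


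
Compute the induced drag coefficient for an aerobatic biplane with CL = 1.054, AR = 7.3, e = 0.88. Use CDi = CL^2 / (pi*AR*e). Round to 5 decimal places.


Step 1: CL^2 = 1.054^2 = 1.110916
Step 2: pi * AR * e = 3.14159 * 7.3 * 0.88 = 20.181591
Step 3: CDi = 1.110916 / 20.181591 = 0.05505

0.05505


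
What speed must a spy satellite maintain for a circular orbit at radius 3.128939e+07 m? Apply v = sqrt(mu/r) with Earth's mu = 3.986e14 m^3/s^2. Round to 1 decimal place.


Step 1: mu / r = 3.986e14 / 3.128939e+07 = 12739142.5656
Step 2: v = sqrt(12739142.5656) = 3569.2 m/s

3569.2


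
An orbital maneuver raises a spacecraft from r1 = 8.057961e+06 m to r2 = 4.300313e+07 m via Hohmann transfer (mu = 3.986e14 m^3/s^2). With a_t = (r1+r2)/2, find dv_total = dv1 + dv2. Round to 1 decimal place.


Step 1: Transfer semi-major axis a_t = (8.057961e+06 + 4.300313e+07) / 2 = 2.553055e+07 m
Step 2: v1 (circular at r1) = sqrt(mu/r1) = 7033.25 m/s
Step 3: v_t1 = sqrt(mu*(2/r1 - 1/a_t)) = 9128.01 m/s
Step 4: dv1 = |9128.01 - 7033.25| = 2094.76 m/s
Step 5: v2 (circular at r2) = 3044.52 m/s, v_t2 = 1710.41 m/s
Step 6: dv2 = |3044.52 - 1710.41| = 1334.1 m/s
Step 7: Total delta-v = 2094.76 + 1334.1 = 3428.9 m/s

3428.9


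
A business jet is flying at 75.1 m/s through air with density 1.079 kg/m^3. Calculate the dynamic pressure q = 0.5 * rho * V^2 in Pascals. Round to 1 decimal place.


Step 1: V^2 = 75.1^2 = 5640.01
Step 2: q = 0.5 * 1.079 * 5640.01
Step 3: q = 3042.8 Pa

3042.8


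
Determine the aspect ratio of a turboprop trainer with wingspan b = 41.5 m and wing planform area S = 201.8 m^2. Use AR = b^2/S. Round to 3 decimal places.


Step 1: b^2 = 41.5^2 = 1722.25
Step 2: AR = 1722.25 / 201.8 = 8.534

8.534


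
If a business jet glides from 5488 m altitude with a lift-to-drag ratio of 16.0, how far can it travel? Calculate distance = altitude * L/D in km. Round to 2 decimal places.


Step 1: Glide distance = altitude * L/D = 5488 * 16.0 = 87808.0 m
Step 2: Convert to km: 87808.0 / 1000 = 87.81 km

87.81


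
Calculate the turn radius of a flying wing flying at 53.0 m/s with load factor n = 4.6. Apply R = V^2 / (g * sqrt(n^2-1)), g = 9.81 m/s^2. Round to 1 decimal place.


Step 1: V^2 = 53.0^2 = 2809.0
Step 2: n^2 - 1 = 4.6^2 - 1 = 20.16
Step 3: sqrt(20.16) = 4.489989
Step 4: R = 2809.0 / (9.81 * 4.489989) = 63.8 m

63.8


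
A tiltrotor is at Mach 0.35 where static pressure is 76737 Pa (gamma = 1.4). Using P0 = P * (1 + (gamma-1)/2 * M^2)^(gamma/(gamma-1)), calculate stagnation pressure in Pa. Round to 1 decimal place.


Step 1: (gamma-1)/2 * M^2 = 0.2 * 0.1225 = 0.0245
Step 2: 1 + 0.0245 = 1.0245
Step 3: Exponent gamma/(gamma-1) = 3.5
Step 4: P0 = 76737 * 1.0245^3.5 = 83521.2 Pa

83521.2


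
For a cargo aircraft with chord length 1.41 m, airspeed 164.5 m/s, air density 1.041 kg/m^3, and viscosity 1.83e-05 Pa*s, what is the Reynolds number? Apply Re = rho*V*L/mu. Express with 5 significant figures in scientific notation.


Step 1: Numerator = rho * V * L = 1.041 * 164.5 * 1.41 = 241.454745
Step 2: Re = 241.454745 / 1.83e-05
Step 3: Re = 1.3194e+07

1.3194e+07


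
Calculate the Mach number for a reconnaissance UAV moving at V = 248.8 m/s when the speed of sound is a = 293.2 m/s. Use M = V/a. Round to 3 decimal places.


Step 1: M = V / a = 248.8 / 293.2
Step 2: M = 0.849

0.849


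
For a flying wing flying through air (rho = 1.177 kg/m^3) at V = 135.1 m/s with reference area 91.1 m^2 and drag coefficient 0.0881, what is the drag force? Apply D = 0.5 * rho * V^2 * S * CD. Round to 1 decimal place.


Step 1: Dynamic pressure q = 0.5 * 1.177 * 135.1^2 = 10741.3079 Pa
Step 2: Drag D = q * S * CD = 10741.3079 * 91.1 * 0.0881
Step 3: D = 86208.8 N

86208.8


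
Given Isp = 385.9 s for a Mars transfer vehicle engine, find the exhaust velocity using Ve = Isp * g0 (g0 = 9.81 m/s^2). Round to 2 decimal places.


Step 1: Ve = Isp * g0 = 385.9 * 9.81
Step 2: Ve = 3785.68 m/s

3785.68


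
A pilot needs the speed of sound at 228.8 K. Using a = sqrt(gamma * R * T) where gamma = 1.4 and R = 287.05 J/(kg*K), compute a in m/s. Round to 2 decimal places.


Step 1: gamma * R * T = 1.4 * 287.05 * 228.8 = 91947.856
Step 2: a = sqrt(91947.856) = 303.23 m/s

303.23


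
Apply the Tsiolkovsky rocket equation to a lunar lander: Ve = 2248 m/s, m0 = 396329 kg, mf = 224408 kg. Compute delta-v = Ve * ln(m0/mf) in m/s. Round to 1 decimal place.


Step 1: Mass ratio m0/mf = 396329 / 224408 = 1.766109
Step 2: ln(1.766109) = 0.568779
Step 3: delta-v = 2248 * 0.568779 = 1278.6 m/s

1278.6


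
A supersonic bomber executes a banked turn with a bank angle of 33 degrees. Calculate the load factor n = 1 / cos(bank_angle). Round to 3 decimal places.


Step 1: Convert 33 degrees to radians = 0.575959
Step 2: cos(33 deg) = 0.838671
Step 3: n = 1 / 0.838671 = 1.192

1.192


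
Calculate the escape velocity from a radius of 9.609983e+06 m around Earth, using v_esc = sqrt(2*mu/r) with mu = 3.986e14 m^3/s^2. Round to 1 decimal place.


Step 1: 2*mu/r = 2 * 3.986e14 / 9.609983e+06 = 82955401.6901
Step 2: v_esc = sqrt(82955401.6901) = 9108.0 m/s

9108.0


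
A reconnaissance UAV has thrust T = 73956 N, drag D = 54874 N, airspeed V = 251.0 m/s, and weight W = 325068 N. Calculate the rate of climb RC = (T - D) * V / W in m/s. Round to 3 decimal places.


Step 1: Excess thrust = T - D = 73956 - 54874 = 19082 N
Step 2: Excess power = 19082 * 251.0 = 4789582.0 W
Step 3: RC = 4789582.0 / 325068 = 14.734 m/s

14.734


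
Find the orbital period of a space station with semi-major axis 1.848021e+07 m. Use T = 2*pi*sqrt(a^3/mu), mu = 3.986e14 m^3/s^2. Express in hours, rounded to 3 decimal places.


Step 1: a^3 / mu = 6.311327e+21 / 3.986e14 = 1.583374e+07
Step 2: sqrt(1.583374e+07) = 3979.1628 s
Step 3: T = 2*pi * 3979.1628 = 25001.82 s
Step 4: T in hours = 25001.82 / 3600 = 6.945 hours

6.945


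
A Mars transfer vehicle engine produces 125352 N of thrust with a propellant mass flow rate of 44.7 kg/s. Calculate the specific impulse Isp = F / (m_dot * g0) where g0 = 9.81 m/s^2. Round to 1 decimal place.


Step 1: m_dot * g0 = 44.7 * 9.81 = 438.51
Step 2: Isp = 125352 / 438.51 = 285.9 s

285.9


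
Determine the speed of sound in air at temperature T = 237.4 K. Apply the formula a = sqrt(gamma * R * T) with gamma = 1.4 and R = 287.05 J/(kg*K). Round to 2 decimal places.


Step 1: gamma * R * T = 1.4 * 287.05 * 237.4 = 95403.938
Step 2: a = sqrt(95403.938) = 308.88 m/s

308.88


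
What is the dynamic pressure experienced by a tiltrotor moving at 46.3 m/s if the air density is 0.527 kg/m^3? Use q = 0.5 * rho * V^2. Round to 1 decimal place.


Step 1: V^2 = 46.3^2 = 2143.69
Step 2: q = 0.5 * 0.527 * 2143.69
Step 3: q = 564.9 Pa

564.9


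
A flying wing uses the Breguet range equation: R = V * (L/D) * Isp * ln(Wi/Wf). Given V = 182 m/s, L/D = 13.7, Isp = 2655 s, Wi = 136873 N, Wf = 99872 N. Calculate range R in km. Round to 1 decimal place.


Step 1: Coefficient = V * (L/D) * Isp = 182 * 13.7 * 2655 = 6619977.0 m
Step 2: Wi/Wf = 136873 / 99872 = 1.370484
Step 3: ln(1.370484) = 0.315164
Step 4: R = 6619977.0 * 0.315164 = 2086379.2 m = 2086.4 km

2086.4


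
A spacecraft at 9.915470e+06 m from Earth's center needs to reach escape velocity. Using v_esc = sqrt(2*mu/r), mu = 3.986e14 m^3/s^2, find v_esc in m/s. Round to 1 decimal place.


Step 1: 2*mu/r = 2 * 3.986e14 / 9.915470e+06 = 80399617.9707
Step 2: v_esc = sqrt(80399617.9707) = 8966.6 m/s

8966.6


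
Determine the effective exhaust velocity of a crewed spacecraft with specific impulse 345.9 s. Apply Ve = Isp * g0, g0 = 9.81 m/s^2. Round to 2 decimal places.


Step 1: Ve = Isp * g0 = 345.9 * 9.81
Step 2: Ve = 3393.28 m/s

3393.28


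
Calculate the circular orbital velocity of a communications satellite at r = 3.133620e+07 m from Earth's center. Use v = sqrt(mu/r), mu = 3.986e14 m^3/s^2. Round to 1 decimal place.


Step 1: mu / r = 3.986e14 / 3.133620e+07 = 12720112.8407
Step 2: v = sqrt(12720112.8407) = 3566.5 m/s

3566.5


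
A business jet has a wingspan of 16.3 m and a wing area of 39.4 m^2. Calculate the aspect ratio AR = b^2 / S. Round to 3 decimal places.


Step 1: b^2 = 16.3^2 = 265.69
Step 2: AR = 265.69 / 39.4 = 6.743

6.743


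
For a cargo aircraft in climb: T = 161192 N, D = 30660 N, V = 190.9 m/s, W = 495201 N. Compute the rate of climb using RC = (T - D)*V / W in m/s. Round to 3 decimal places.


Step 1: Excess thrust = T - D = 161192 - 30660 = 130532 N
Step 2: Excess power = 130532 * 190.9 = 24918558.8 W
Step 3: RC = 24918558.8 / 495201 = 50.320 m/s

50.320


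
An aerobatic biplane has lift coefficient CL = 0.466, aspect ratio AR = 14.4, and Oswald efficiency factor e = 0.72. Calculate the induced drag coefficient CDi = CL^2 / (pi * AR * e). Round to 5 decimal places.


Step 1: CL^2 = 0.466^2 = 0.217156
Step 2: pi * AR * e = 3.14159 * 14.4 * 0.72 = 32.572033
Step 3: CDi = 0.217156 / 32.572033 = 0.00667

0.00667


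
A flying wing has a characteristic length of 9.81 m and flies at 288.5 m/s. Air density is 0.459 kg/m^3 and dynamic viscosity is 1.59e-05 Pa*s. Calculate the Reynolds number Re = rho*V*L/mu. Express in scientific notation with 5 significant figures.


Step 1: Numerator = rho * V * L = 0.459 * 288.5 * 9.81 = 1299.054915
Step 2: Re = 1299.054915 / 1.59e-05
Step 3: Re = 8.1702e+07

8.1702e+07


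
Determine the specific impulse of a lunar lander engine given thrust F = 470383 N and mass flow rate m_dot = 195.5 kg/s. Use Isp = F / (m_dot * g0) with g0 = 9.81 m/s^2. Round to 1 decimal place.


Step 1: m_dot * g0 = 195.5 * 9.81 = 1917.86
Step 2: Isp = 470383 / 1917.86 = 245.3 s

245.3


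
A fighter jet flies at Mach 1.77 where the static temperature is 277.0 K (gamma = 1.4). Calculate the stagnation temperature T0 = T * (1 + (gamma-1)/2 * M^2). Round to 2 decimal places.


Step 1: (gamma-1)/2 = 0.2
Step 2: M^2 = 3.1329
Step 3: 1 + 0.2 * 3.1329 = 1.62658
Step 4: T0 = 277.0 * 1.62658 = 450.56 K

450.56


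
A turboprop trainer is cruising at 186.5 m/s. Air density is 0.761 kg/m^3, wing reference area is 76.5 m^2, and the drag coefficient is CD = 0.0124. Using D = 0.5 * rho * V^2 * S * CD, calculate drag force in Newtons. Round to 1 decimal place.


Step 1: Dynamic pressure q = 0.5 * 0.761 * 186.5^2 = 13234.6461 Pa
Step 2: Drag D = q * S * CD = 13234.6461 * 76.5 * 0.0124
Step 3: D = 12554.4 N

12554.4


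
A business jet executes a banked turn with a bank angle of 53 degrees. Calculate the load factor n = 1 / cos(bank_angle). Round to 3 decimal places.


Step 1: Convert 53 degrees to radians = 0.925025
Step 2: cos(53 deg) = 0.601815
Step 3: n = 1 / 0.601815 = 1.662

1.662


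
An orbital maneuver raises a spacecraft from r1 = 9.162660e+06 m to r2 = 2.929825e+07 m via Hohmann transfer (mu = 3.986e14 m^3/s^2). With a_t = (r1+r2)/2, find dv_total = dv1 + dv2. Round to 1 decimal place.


Step 1: Transfer semi-major axis a_t = (9.162660e+06 + 2.929825e+07) / 2 = 1.923046e+07 m
Step 2: v1 (circular at r1) = sqrt(mu/r1) = 6595.65 m/s
Step 3: v_t1 = sqrt(mu*(2/r1 - 1/a_t)) = 8141.12 m/s
Step 4: dv1 = |8141.12 - 6595.65| = 1545.46 m/s
Step 5: v2 (circular at r2) = 3688.48 m/s, v_t2 = 2546.03 m/s
Step 6: dv2 = |3688.48 - 2546.03| = 1142.45 m/s
Step 7: Total delta-v = 1545.46 + 1142.45 = 2687.9 m/s

2687.9


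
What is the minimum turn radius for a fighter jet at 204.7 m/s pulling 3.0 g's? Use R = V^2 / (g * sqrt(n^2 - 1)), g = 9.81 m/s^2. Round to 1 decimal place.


Step 1: V^2 = 204.7^2 = 41902.09
Step 2: n^2 - 1 = 3.0^2 - 1 = 8.0
Step 3: sqrt(8.0) = 2.828427
Step 4: R = 41902.09 / (9.81 * 2.828427) = 1510.2 m

1510.2


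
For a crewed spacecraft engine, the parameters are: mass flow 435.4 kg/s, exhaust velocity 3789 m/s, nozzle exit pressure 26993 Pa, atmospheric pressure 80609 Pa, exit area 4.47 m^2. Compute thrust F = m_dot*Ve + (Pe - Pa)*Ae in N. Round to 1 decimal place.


Step 1: Momentum thrust = m_dot * Ve = 435.4 * 3789 = 1649730.6 N
Step 2: Pressure thrust = (Pe - Pa) * Ae = (26993 - 80609) * 4.47 = -239663.52 N
Step 3: Total thrust F = 1649730.6 + -239663.52 = 1410067.1 N

1410067.1


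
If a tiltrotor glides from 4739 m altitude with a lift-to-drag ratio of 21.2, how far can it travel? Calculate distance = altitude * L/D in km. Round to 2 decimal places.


Step 1: Glide distance = altitude * L/D = 4739 * 21.2 = 100466.8 m
Step 2: Convert to km: 100466.8 / 1000 = 100.47 km

100.47


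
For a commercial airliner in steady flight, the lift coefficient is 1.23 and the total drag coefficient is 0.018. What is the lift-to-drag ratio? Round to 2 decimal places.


Step 1: L/D = CL / CD = 1.23 / 0.018
Step 2: L/D = 68.33

68.33


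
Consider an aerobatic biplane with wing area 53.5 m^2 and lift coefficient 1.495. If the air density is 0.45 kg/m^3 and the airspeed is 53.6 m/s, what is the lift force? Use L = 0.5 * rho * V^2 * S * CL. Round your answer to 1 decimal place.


Step 1: Calculate dynamic pressure q = 0.5 * 0.45 * 53.6^2 = 0.5 * 0.45 * 2872.96 = 646.416 Pa
Step 2: Multiply by wing area and lift coefficient: L = 646.416 * 53.5 * 1.495
Step 3: L = 34583.256 * 1.495 = 51702.0 N

51702.0


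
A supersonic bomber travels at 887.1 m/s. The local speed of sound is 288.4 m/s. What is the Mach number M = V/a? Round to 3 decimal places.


Step 1: M = V / a = 887.1 / 288.4
Step 2: M = 3.076

3.076


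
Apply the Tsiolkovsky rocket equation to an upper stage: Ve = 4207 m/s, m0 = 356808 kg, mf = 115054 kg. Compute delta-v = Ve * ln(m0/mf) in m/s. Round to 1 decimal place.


Step 1: Mass ratio m0/mf = 356808 / 115054 = 3.101222
Step 2: ln(3.101222) = 1.131796
Step 3: delta-v = 4207 * 1.131796 = 4761.5 m/s

4761.5
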